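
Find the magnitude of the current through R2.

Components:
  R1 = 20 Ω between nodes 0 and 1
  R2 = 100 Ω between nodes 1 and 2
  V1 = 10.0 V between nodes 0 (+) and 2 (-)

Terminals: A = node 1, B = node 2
Nodal analysis, taking node 2 as the 0 V reference.
Source V1 fixes V_0 = 10 V.
KCL at each unknown node (sum of currents leaving = 0; resistances in Ω):
  Node 1: (V_1 - 10)/20 + (V_1 - 0)/100 = 0
Collecting terms: 0.06 × V_1 = 0.5  =>  V_1 = 8.333 V
I_R2 = (V_1 - V_2)/R2 = (8.333 - 0)/100 = 0.08333 A
|I_R2| = 0.08333 A

Final answer: |I_R2| = 0.08333 A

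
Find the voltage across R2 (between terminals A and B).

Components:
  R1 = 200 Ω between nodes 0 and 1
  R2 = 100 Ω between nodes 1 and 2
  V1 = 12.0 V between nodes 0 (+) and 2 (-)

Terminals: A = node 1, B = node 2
R1 and R2 are in series across V1 (node 0 → node 1 → node 2), and the output A–B is taken across R2, so this is a voltage divider.
Series current: I = V1/(R1 + R2) = 12/(200 + 100) = 12/300 = 0.04 A
V_R2 = I × R2 = V1 × R2/(R1 + R2) = 12 × 100/300 = 4 V

Final answer: 4 V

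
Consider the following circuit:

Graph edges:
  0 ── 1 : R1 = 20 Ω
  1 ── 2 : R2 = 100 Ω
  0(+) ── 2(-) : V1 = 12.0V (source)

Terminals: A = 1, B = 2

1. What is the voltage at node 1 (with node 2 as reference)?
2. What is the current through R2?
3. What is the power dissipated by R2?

Nodal analysis, taking node 2 as the 0 V reference.
Source V1 fixes V_0 = 12 V.
KCL at each unknown node (sum of currents leaving = 0; resistances in Ω):
  Node 1: (V_1 - 12)/20 + (V_1 - 0)/100 = 0
Collecting terms: 0.06 × V_1 = 0.6  =>  V_1 = 10 V
Part 1:
  Read off the nodal solution: V_1 = 10 V
Part 2:
  I_R2 = (V_1 - V_2)/R2 = (10 - 0)/100 = 0.1 A
  Magnitude: I_R2 = 0.1 A
Part 3:
  I_R2 = (V_1 - V_2)/R2 = (10 - 0)/100 = 0.1 A
  P_R2 = I_R2² × R2 = (0.1)² × 100 = 1 W

Final answers:
1. V_1 = 10 V
2. I_R2 = 0.1 A
3. P_R2 = 1 W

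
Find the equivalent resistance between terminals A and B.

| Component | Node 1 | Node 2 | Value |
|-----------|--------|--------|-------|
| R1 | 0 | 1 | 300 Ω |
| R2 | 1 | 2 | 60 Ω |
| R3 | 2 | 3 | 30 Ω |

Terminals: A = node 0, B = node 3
Reduce the network between node 0 (A) and node 3 (B) by series/parallel combination:
  Rs1 = R1 + R2 (series, joined only at node 1) = 300 + 60 = 360 Ω
  Rs2 = R3 + Rs1 (series, joined only at node 2) = 30 + 360 = 390 Ω
R_eq = 390 Ω

Final answer: 390 Ω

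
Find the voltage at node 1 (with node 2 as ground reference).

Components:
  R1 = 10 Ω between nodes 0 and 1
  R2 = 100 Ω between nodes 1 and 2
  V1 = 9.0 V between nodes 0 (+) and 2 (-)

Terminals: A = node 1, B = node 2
Nodal analysis, taking node 2 as the 0 V reference.
Source V1 fixes V_0 = 9 V.
KCL at each unknown node (sum of currents leaving = 0; resistances in Ω):
  Node 1: (V_1 - 9)/10 + (V_1 - 0)/100 = 0
Collecting terms: 0.11 × V_1 = 0.9  =>  V_1 = 8.182 V
The requested potential is V_1 = 8.182 V.

Final answer: V_1 = 8.182 V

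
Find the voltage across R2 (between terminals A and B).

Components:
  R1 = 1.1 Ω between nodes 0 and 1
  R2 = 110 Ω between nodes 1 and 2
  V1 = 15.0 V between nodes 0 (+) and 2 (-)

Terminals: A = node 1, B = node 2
R1 and R2 are in series across V1 (node 0 → node 1 → node 2), and the output A–B is taken across R2, so this is a voltage divider.
Series current: I = V1/(R1 + R2) = 15/(1.1 + 110) = 15/111.1 = 0.135 A
V_R2 = I × R2 = V1 × R2/(R1 + R2) = 15 × 110/111.1 = 14.85 V

Final answer: 14.85 V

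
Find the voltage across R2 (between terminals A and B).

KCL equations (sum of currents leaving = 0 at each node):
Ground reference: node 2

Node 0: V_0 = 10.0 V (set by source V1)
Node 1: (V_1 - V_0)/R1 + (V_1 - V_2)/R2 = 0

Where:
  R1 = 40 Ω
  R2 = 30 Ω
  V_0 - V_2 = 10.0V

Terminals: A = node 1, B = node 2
R1 and R2 are in series across V1 (node 0 → node 1 → node 2), and the output A–B is taken across R2, so this is a voltage divider.
Series current: I = V1/(R1 + R2) = 10/(40 + 30) = 10/70 = 0.1429 A
V_R2 = I × R2 = V1 × R2/(R1 + R2) = 10 × 30/70 = 4.286 V

Final answer: 4.286 V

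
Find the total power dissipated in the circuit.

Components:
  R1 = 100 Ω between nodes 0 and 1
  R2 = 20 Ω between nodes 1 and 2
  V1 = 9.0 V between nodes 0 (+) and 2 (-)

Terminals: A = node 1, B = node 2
Nodal analysis, taking node 2 as the 0 V reference.
Source V1 fixes V_0 = 9 V.
KCL at each unknown node (sum of currents leaving = 0; resistances in Ω):
  Node 1: (V_1 - 9)/100 + (V_1 - 0)/20 = 0
Collecting terms: 0.06 × V_1 = 0.09  =>  V_1 = 1.5 V
Power in each resistor, P = (ΔV)²/R:
  P_R1 = (9 - 1.5)²/100 = 0.5625 W
  P_R2 = (1.5 - 0)²/20 = 0.1125 W
P_total = P_R1 + P_R2 = 0.675 W

Final answer: 0.675 W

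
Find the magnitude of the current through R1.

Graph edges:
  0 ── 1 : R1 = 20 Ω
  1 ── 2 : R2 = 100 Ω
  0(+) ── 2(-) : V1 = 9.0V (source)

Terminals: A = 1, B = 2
Nodal analysis, taking node 2 as the 0 V reference.
Source V1 fixes V_0 = 9 V.
KCL at each unknown node (sum of currents leaving = 0; resistances in Ω):
  Node 1: (V_1 - 9)/20 + (V_1 - 0)/100 = 0
Collecting terms: 0.06 × V_1 = 0.45  =>  V_1 = 7.5 V
I_R1 = (V_0 - V_1)/R1 = (9 - 7.5)/20 = 0.075 A
|I_R1| = 0.075 A

Final answer: |I_R1| = 0.075 A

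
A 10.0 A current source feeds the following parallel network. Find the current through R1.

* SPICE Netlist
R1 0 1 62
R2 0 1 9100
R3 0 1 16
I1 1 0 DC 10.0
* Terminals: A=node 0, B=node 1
All resistors sit directly between nodes 0 and 1, so they are in parallel and share one voltage V; the full source current 10 A splits among them.
1/R_par = 1/62 + 1/9100 + 1/16 = 0.07874 S  =>  R_par = 12.7 Ω
V = I × R_par = 10 × 12.7 = 127 V
I_R1 = V/R1 = 127/62 = 2.048 A

Final answer: 2.048 A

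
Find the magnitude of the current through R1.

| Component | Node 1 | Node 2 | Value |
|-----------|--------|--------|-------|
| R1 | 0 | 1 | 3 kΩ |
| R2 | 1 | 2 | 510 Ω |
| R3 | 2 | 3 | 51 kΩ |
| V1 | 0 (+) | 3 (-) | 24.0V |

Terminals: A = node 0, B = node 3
Nodal analysis, taking node 3 as the 0 V reference.
Source V1 fixes V_0 = 24 V.
KCL at each unknown node (sum of currents leaving = 0; resistances in Ω):
  Node 1: (V_1 - 24)/3000 + (V_1 - V_2)/510 = 0
  Node 2: (V_2 - V_1)/510 + (V_2 - 0)/51000 = 0
Collecting terms (coefficients in siemens):
  0.002294·V_1 - 0.001961·V_2 = 0.008
  0.00198·V_2 - 0.001961·V_1 = 0
Determinant D = (0.002294)(0.00198) - (-0.001961)(-0.001961) = 0.0000006986
V_1 = [(0.008)(0.00198) - (-0.001961)(0)]/D = 22.68 V
V_2 = [(0.002294)(0) - (0.008)(-0.001961)]/D = 22.45 V
I_R1 = (V_0 - V_1)/R1 = (24 - 22.68)/3000 = 0.0004403 A
|I_R1| = 0.0004403 A

Final answer: |I_R1| = 0.0004403 A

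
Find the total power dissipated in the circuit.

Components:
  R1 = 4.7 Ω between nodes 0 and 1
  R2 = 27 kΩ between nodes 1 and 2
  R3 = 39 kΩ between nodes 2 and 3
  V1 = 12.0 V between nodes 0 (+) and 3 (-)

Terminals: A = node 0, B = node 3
Nodal analysis, taking node 3 as the 0 V reference.
Source V1 fixes V_0 = 12 V.
KCL at each unknown node (sum of currents leaving = 0; resistances in Ω):
  Node 1: (V_1 - 12)/4.7 + (V_1 - V_2)/27000 = 0
  Node 2: (V_2 - V_1)/27000 + (V_2 - 0)/39000 = 0
Collecting terms (coefficients in siemens):
  0.2128·V_1 - 0.00003704·V_2 = 2.553
  0.00006268·V_2 - 0.00003704·V_1 = 0
Determinant D = (0.2128)(0.00006268) - (-0.00003704)(-0.00003704) = 0.00001334
V_1 = [(2.553)(0.00006268) - (-0.00003704)(0)]/D = 12 V
V_2 = [(0.2128)(0) - (2.553)(-0.00003704)]/D = 7.09 V
Power in each resistor, P = (ΔV)²/R:
  P_R1 = (12 - 12)²/4.7 = 0.0000001553 W
  P_R2 = (12 - 7.09)²/27000 = 0.0008924 W
  P_R3 = (7.09 - 0)²/39000 = 0.001289 W
P_total = P_R1 + P_R2 + P_R3 = 0.002182 W

Final answer: 0.002182 W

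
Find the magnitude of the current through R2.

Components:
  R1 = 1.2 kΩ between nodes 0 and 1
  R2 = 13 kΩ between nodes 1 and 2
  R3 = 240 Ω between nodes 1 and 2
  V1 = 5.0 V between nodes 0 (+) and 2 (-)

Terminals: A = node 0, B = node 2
Nodal analysis, taking node 2 as the 0 V reference.
Source V1 fixes V_0 = 5 V.
KCL at each unknown node (sum of currents leaving = 0; resistances in Ω):
  Node 1: (V_1 - 5)/1200 + (V_1 - 0)/13000 + (V_1 - 0)/240 = 0
Collecting terms: 0.005077 × V_1 = 0.004167  =>  V_1 = 0.8207 V
I_R2 = (V_1 - V_2)/R2 = (0.8207 - 0)/13000 = 0.00006313 A
|I_R2| = 0.00006313 A

Final answer: |I_R2| = 6.313e-05 A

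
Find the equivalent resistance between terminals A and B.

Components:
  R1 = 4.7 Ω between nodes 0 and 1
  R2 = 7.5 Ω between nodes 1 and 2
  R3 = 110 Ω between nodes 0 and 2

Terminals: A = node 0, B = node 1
Reduce the network between node 0 (A) and node 1 (B) by series/parallel combination:
  Rs1 = R3 + R2 (series, joined only at node 2) = 110 + 7.5 = 117.5 Ω
  Rp1 = R1 ‖ Rs1 (parallel, both between nodes 0 and 1) = 1/(1/4.7 + 1/117.5) = 4.519 Ω
R_eq = 4.519 Ω

Final answer: 4.519 Ω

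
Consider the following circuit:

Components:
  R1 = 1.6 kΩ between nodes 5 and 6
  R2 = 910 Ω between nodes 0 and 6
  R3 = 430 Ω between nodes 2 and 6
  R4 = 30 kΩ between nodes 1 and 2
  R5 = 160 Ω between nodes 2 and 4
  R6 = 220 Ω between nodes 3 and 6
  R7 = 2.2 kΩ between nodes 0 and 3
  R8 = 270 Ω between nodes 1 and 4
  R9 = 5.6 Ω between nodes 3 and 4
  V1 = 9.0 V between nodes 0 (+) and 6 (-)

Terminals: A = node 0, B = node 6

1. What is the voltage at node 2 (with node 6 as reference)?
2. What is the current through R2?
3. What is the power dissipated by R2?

Nodal analysis, taking node 6 as the 0 V reference.
Source V1 fixes V_0 = 9 V.
KCL at each unknown node (sum of currents leaving = 0; resistances in Ω):
  Node 1: (V_1 - V_2)/30000 + (V_1 - V_4)/270 = 0
  Node 2: (V_2 - 0)/430 + (V_2 - V_1)/30000 + (V_2 - V_4)/160 = 0
  Node 3: (V_3 - 0)/220 + (V_3 - 9)/2200 + (V_3 - V_4)/5.6 = 0
  Node 4: (V_4 - V_2)/160 + (V_4 - V_1)/270 + (V_4 - V_3)/5.6 = 0
  Node 5: (V_5 - 0)/1600 = 0
Collecting terms (coefficients in siemens):
  0.003737·V_1 - 0.00003333·V_2 - 0.003704·V_4 = 0
  0.008609·V_2 - 0.00003333·V_1 - 0.00625·V_4 = 0
  0.1836·V_3 - 0.1786·V_4 = 0.004091
  0.1885·V_4 - 0.003704·V_1 - 0.00625·V_2 - 0.1786·V_3 = 0
  0.000625·V_5 = 0
Solving these 5 simultaneous equations (Gaussian elimination) gives:
  V_1 = 0.6051 V, V_2 = 0.4427 V, V_3 = 0.6123 V, V_4 = 0.6065 V
  V_5 = 0 V
Part 1:
  Read off the nodal solution: V_2 = 0.4427 V
Part 2:
  I_R2 = (V_0 - V_6)/R2 = (9 - 0)/910 = 0.00989 A
  Magnitude: I_R2 = 0.00989 A
Part 3:
  I_R2 = (V_0 - V_6)/R2 = (9 - 0)/910 = 0.00989 A
  P_R2 = I_R2² × R2 = (0.00989)² × 910 = 0.08901 W

Final answers:
1. V_2 = 0.4427 V
2. I_R2 = 0.00989 A
3. P_R2 = 0.08901 W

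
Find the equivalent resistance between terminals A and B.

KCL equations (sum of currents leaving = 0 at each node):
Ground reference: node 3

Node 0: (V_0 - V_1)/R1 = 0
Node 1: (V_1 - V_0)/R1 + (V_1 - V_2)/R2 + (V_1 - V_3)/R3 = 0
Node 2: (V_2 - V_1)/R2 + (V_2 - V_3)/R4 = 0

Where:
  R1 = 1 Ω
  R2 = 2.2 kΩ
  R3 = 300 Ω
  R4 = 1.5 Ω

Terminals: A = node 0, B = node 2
Reduce the network between node 0 (A) and node 2 (B) by series/parallel combination:
  Rs1 = R3 + R4 (series, joined only at node 3) = 300 + 1.5 = 301.5 Ω
  Rp1 = R2 ‖ Rs1 (parallel, both between nodes 1 and 2) = 1/(1/2200 + 1/301.5) = 265.2 Ω
  Rs2 = R1 + Rp1 (series, joined only at node 1) = 1 + 265.2 = 266.2 Ω
R_eq = 266.2 Ω

Final answer: 266.2 Ω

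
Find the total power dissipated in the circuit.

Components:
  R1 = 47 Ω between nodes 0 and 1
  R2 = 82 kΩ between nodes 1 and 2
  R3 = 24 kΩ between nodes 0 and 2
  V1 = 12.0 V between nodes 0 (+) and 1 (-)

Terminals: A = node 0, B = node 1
Nodal analysis, taking node 1 as the 0 V reference.
Source V1 fixes V_0 = 12 V.
KCL at each unknown node (sum of currents leaving = 0; resistances in Ω):
  Node 2: (V_2 - 0)/82000 + (V_2 - 12)/24000 = 0
Collecting terms: 0.00005386 × V_2 = 0.0005  =>  V_2 = 9.283 V
Power in each resistor, P = (ΔV)²/R:
  P_R1 = (12 - 0)²/47 = 3.064 W
  P_R2 = (0 - 9.283)²/82000 = 0.001051 W
  P_R3 = (12 - 9.283)²/24000 = 0.0003076 W
P_total = P_R1 + P_R2 + P_R3 = 3.065 W

Final answer: 3.065 W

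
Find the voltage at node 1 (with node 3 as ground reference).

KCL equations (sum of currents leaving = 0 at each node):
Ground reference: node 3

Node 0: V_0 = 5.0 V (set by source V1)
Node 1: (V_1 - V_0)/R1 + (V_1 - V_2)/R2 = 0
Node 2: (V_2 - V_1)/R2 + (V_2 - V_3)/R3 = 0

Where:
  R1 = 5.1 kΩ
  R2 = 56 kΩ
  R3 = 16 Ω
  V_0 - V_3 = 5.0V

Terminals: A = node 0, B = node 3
Nodal analysis, taking node 3 as the 0 V reference.
Source V1 fixes V_0 = 5 V.
KCL at each unknown node (sum of currents leaving = 0; resistances in Ω):
  Node 1: (V_1 - 5)/5100 + (V_1 - V_2)/56000 = 0
  Node 2: (V_2 - V_1)/56000 + (V_2 - 0)/16 = 0
Collecting terms (coefficients in siemens):
  0.0002139·V_1 - 0.00001786·V_2 = 0.0009804
  0.06252·V_2 - 0.00001786·V_1 = 0
Determinant D = (0.0002139)(0.06252) - (-0.00001786)(-0.00001786) = 0.00001337
V_1 = [(0.0009804)(0.06252) - (-0.00001786)(0)]/D = 4.583 V
V_2 = [(0.0002139)(0) - (0.0009804)(-0.00001786)]/D = 0.001309 V
The requested potential is V_1 = 4.583 V.

Final answer: V_1 = 4.583 V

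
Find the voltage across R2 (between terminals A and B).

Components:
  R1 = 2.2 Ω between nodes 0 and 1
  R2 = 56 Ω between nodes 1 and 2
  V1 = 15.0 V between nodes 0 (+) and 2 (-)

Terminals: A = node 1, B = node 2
R1 and R2 are in series across V1 (node 0 → node 1 → node 2), and the output A–B is taken across R2, so this is a voltage divider.
Series current: I = V1/(R1 + R2) = 15/(2.2 + 56) = 15/58.2 = 0.2577 A
V_R2 = I × R2 = V1 × R2/(R1 + R2) = 15 × 56/58.2 = 14.43 V

Final answer: 14.43 V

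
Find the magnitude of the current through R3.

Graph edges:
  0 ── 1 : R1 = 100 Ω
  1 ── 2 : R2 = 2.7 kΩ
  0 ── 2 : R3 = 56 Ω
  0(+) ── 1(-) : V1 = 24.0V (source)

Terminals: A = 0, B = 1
Nodal analysis, taking node 1 as the 0 V reference.
Source V1 fixes V_0 = 24 V.
KCL at each unknown node (sum of currents leaving = 0; resistances in Ω):
  Node 2: (V_2 - 0)/2700 + (V_2 - 24)/56 = 0
Collecting terms: 0.01823 × V_2 = 0.4286  =>  V_2 = 23.51 V
I_R3 = (V_0 - V_2)/R3 = (24 - 23.51)/56 = 0.008708 A
|I_R3| = 0.008708 A

Final answer: |I_R3| = 0.008708 A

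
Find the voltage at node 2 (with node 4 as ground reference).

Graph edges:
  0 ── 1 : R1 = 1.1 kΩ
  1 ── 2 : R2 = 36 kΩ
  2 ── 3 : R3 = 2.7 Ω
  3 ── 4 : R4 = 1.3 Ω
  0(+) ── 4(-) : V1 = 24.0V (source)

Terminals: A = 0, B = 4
Nodal analysis, taking node 4 as the 0 V reference.
Source V1 fixes V_0 = 24 V.
KCL at each unknown node (sum of currents leaving = 0; resistances in Ω):
  Node 1: (V_1 - 24)/1100 + (V_1 - V_2)/36000 = 0
  Node 2: (V_2 - V_1)/36000 + (V_2 - V_3)/2.7 = 0
  Node 3: (V_3 - V_2)/2.7 + (V_3 - 0)/1.3 = 0
Collecting terms (coefficients in siemens):
  0.0009369·V_1 - 0.00002778·V_2 = 0.02182
  0.3704·V_2 - 0.00002778·V_1 - 0.3704·V_3 = 0
  1.14·V_3 - 0.3704·V_2 = 0
Solving these 3 simultaneous equations (Gaussian elimination) gives:
  V_1 = 23.29 V, V_2 = 0.002587 V, V_3 = 0.0008409 V
The requested potential is V_2 = 0.002587 V.

Final answer: V_2 = 0.002587 V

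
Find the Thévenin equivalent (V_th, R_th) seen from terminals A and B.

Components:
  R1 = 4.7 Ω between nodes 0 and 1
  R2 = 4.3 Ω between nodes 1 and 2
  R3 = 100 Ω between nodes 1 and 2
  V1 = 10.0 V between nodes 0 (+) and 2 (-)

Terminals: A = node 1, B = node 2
Step 1 — V_th is the open-circuit voltage V_A - V_B (nothing connected across the terminals).
Nodal analysis, taking node 2 as the 0 V reference.
Source V1 fixes V_0 = 10 V.
KCL at each unknown node (sum of currents leaving = 0; resistances in Ω):
  Node 1: (V_1 - 10)/4.7 + (V_1 - 0)/4.3 + (V_1 - 0)/100 = 0
Collecting terms: 0.4553 × V_1 = 2.128  =>  V_1 = 4.673 V
V_th = V_1 - V_2 = 4.673 - 0 = 4.673 V
Step 2 — R_th: zero the source — replace V1 by a short circuit (node 2 merges into node 0) — and find the resistance seen between A (node 1) and B (node 0).
Reduce the network between node 1 (A) and node 0 (B) by series/parallel combination:
  Rp1 = R1 ‖ R2 ‖ R3 (parallel, all between nodes 0 and 1) = 1/(1/4.7 + 1/4.3 + 1/100) = 2.196 Ω
R_th = 2.196 Ω

Final answer: V_th = 4.673 V, R_th = 2.196 Ω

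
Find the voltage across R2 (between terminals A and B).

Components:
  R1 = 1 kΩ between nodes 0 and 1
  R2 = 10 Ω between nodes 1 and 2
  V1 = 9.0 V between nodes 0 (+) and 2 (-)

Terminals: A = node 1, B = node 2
R1 and R2 are in series across V1 (node 0 → node 1 → node 2), and the output A–B is taken across R2, so this is a voltage divider.
Series current: I = V1/(R1 + R2) = 9/(1000 + 10) = 9/1010 = 0.008911 A
V_R2 = I × R2 = V1 × R2/(R1 + R2) = 9 × 10/1010 = 0.08911 V

Final answer: 0.08911 V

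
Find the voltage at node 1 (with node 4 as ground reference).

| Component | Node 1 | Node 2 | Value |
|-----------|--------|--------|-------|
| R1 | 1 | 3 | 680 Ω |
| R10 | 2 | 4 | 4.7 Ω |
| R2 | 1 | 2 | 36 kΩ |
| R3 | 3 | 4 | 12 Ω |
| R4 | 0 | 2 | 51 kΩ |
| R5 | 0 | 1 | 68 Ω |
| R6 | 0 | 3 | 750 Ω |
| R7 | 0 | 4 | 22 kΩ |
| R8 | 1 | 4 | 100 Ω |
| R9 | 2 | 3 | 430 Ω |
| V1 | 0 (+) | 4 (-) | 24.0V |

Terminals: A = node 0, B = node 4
Nodal analysis, taking node 4 as the 0 V reference.
Source V1 fixes V_0 = 24 V.
KCL at each unknown node (sum of currents leaving = 0; resistances in Ω):
  Node 1: (V_1 - V_3)/680 + (V_1 - V_2)/36000 + (V_1 - 24)/68 + (V_1 - 0)/100 = 0
  Node 2: (V_2 - V_1)/36000 + (V_2 - 24)/51000 + (V_2 - V_3)/430 + (V_2 - 0)/4.7 = 0
  Node 3: (V_3 - V_1)/680 + (V_3 - 0)/12 + (V_3 - 24)/750 + (V_3 - V_2)/430 = 0
Collecting terms (coefficients in siemens):
  0.0262·V_1 - 0.00002778·V_2 - 0.001471·V_3 = 0.3529
  0.2151·V_2 - 0.00002778·V_1 - 0.002326·V_3 = 0.0004706
  0.08846·V_3 - 0.001471·V_1 - 0.002326·V_2 = 0.032
Solving these 3 simultaneous equations (Gaussian elimination) gives:
  V_1 = 13.5 V, V_2 = 0.01027 V, V_3 = 0.5865 V
The requested potential is V_1 = 13.5 V.

Final answer: V_1 = 13.5 V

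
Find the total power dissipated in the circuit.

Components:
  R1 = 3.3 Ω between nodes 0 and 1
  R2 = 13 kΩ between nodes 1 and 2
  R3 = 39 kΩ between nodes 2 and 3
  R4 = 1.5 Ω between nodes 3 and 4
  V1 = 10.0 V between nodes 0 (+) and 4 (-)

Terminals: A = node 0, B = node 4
Nodal analysis, taking node 4 as the 0 V reference.
Source V1 fixes V_0 = 10 V.
KCL at each unknown node (sum of currents leaving = 0; resistances in Ω):
  Node 1: (V_1 - 10)/3.3 + (V_1 - V_2)/13000 = 0
  Node 2: (V_2 - V_1)/13000 + (V_2 - V_3)/39000 = 0
  Node 3: (V_3 - V_2)/39000 + (V_3 - 0)/1.5 = 0
Collecting terms (coefficients in siemens):
  0.3031·V_1 - 0.00007692·V_2 = 3.03
  0.0001026·V_2 - 0.00007692·V_1 - 0.00002564·V_3 = 0
  0.6667·V_3 - 0.00002564·V_2 = 0
Solving these 3 simultaneous equations (Gaussian elimination) gives:
  V_1 = 9.999 V, V_2 = 7.5 V, V_3 = 0.0002884 V
Power in each resistor, P = (ΔV)²/R:
  P_R1 = (10 - 9.999)²/3.3 = 0.000000122 W
  P_R2 = (9.999 - 7.5)²/13000 = 0.0004807 W
  P_R3 = (7.5 - 0.0002884)²/39000 = 0.001442 W
  P_R4 = (0.0002884 - 0)²/1.5 = 0.00000005546 W
P_total = P_R1 + P_R2 + P_R3 + P_R4 = 0.001923 W

Final answer: 0.001923 W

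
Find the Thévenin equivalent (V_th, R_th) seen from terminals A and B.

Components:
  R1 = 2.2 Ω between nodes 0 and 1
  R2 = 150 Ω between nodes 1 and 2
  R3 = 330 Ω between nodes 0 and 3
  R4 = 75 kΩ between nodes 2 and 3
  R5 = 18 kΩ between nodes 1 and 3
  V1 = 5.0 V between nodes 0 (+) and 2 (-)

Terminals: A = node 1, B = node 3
Step 1 — V_th is the open-circuit voltage V_A - V_B (nothing connected across the terminals).
Nodal analysis, taking node 2 as the 0 V reference.
Source V1 fixes V_0 = 5 V.
KCL at each unknown node (sum of currents leaving = 0; resistances in Ω):
  Node 1: (V_1 - 5)/2.2 + (V_1 - 0)/150 + (V_1 - V_3)/18000 = 0
  Node 3: (V_3 - 5)/330 + (V_3 - 0)/75000 + (V_3 - V_1)/18000 = 0
Collecting terms (coefficients in siemens):
  0.4613·V_1 - 0.00005556·V_3 = 2.273
  0.003099·V_3 - 0.00005556·V_1 = 0.01515
Determinant D = (0.4613)(0.003099) - (-0.00005556)(-0.00005556) = 0.00143
V_1 = [(2.273)(0.003099) - (-0.00005556)(0.01515)]/D = 4.928 V
V_3 = [(0.4613)(0.01515) - (2.273)(-0.00005556)]/D = 4.977 V
V_th = V_1 - V_3 = 4.928 - 4.977 = -0.04946 V
Step 2 — R_th: zero the source — replace V1 by a short circuit (node 2 merges into node 0) — and find the resistance seen between A (node 1) and B (node 3).
Reduce the network between node 1 (A) and node 3 (B) by series/parallel combination:
  Rp1 = R1 ‖ R2 (parallel, both between nodes 0 and 1) = 1/(1/2.2 + 1/150) = 2.168 Ω
  Rp2 = R3 ‖ R4 (parallel, both between nodes 0 and 3) = 1/(1/330 + 1/75000) = 328.6 Ω
  Rs1 = Rp1 + Rp2 (series, joined only at node 0) = 2.168 + 328.6 = 330.7 Ω
  Rp3 = R5 ‖ Rs1 (parallel, both between nodes 1 and 3) = 1/(1/18000 + 1/330.7) = 324.8 Ω
R_th = 324.8 Ω

Final answer: V_th = -0.04946 V, R_th = 324.8 Ω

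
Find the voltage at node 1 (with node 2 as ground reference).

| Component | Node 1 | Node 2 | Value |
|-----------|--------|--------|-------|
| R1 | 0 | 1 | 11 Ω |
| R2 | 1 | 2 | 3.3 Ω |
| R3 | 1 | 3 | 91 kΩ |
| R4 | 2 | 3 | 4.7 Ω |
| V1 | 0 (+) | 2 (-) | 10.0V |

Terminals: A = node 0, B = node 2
Nodal analysis, taking node 2 as the 0 V reference.
Source V1 fixes V_0 = 10 V.
KCL at each unknown node (sum of currents leaving = 0; resistances in Ω):
  Node 1: (V_1 - 10)/11 + (V_1 - 0)/3.3 + (V_1 - V_3)/91000 = 0
  Node 3: (V_3 - V_1)/91000 + (V_3 - 0)/4.7 = 0
Collecting terms (coefficients in siemens):
  0.394·V_1 - 0.00001099·V_3 = 0.9091
  0.2128·V_3 - 0.00001099·V_1 = 0
Determinant D = (0.394)(0.2128) - (-0.00001099)(-0.00001099) = 0.08382
V_1 = [(0.9091)(0.2128) - (-0.00001099)(0)]/D = 2.308 V
V_3 = [(0.394)(0) - (0.9091)(-0.00001099)]/D = 0.0001192 V
The requested potential is V_1 = 2.308 V.

Final answer: V_1 = 2.308 V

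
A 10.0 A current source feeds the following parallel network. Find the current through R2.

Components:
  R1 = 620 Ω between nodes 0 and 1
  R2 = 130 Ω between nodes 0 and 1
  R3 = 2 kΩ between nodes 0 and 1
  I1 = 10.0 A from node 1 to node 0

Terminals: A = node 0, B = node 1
All resistors sit directly between nodes 0 and 1, so they are in parallel and share one voltage V; the full source current 10 A splits among them.
1/R_par = 1/620 + 1/130 + 1/2000 = 0.009805 S  =>  R_par = 102 Ω
V = I × R_par = 10 × 102 = 1020 V
I_R2 = V/R2 = 1020/130 = 7.845 A

Final answer: 7.845 A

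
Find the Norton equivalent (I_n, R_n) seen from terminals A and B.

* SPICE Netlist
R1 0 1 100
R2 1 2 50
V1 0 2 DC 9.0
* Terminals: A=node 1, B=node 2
Find the Thévenin equivalent first; then I_n = V_th/R_th and R_n = R_th.
Step 1 — V_th is the open-circuit voltage V_A - V_B (nothing connected across the terminals).
Nodal analysis, taking node 2 as the 0 V reference.
Source V1 fixes V_0 = 9 V.
KCL at each unknown node (sum of currents leaving = 0; resistances in Ω):
  Node 1: (V_1 - 9)/100 + (V_1 - 0)/50 = 0
Collecting terms: 0.03 × V_1 = 0.09  =>  V_1 = 3 V
V_th = V_1 - V_2 = 3 - 0 = 3 V
Step 2 — R_th: zero the source — replace V1 by a short circuit (node 2 merges into node 0) — and find the resistance seen between A (node 1) and B (node 0).
Reduce the network between node 1 (A) and node 0 (B) by series/parallel combination:
  Rp1 = R1 ‖ R2 (parallel, both between nodes 0 and 1) = 1/(1/100 + 1/50) = 33.33 Ω
R_th = 33.33 Ω
I_n = V_th/R_th = 3/33.33 = 0.09 A, and R_n = R_th = 33.33 Ω

Final answer: I_n = 0.09 A, R_n = 33.33 Ω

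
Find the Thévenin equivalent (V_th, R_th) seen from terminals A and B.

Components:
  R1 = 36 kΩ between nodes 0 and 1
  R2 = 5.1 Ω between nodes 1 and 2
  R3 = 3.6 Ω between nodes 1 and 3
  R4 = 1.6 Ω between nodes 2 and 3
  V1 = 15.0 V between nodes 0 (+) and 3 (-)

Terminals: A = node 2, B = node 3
Step 1 — V_th is the open-circuit voltage V_A - V_B (nothing connected across the terminals).
Nodal analysis, taking node 3 as the 0 V reference.
Source V1 fixes V_0 = 15 V.
KCL at each unknown node (sum of currents leaving = 0; resistances in Ω):
  Node 1: (V_1 - 15)/36000 + (V_1 - V_2)/5.1 + (V_1 - 0)/3.6 = 0
  Node 2: (V_2 - V_1)/5.1 + (V_2 - 0)/1.6 = 0
Collecting terms (coefficients in siemens):
  0.4739·V_1 - 0.1961·V_2 = 0.0004167
  0.8211·V_2 - 0.1961·V_1 = 0
Determinant D = (0.4739)(0.8211) - (-0.1961)(-0.1961) = 0.3506
V_1 = [(0.0004167)(0.8211) - (-0.1961)(0)]/D = 0.0009757 V
V_2 = [(0.4739)(0) - (0.0004167)(-0.1961)]/D = 0.000233 V
V_th = V_2 - V_3 = 0.000233 - 0 = 0.000233 V
Step 2 — R_th: zero the source — replace V1 by a short circuit (node 3 merges into node 0) — and find the resistance seen between A (node 2) and B (node 0).
Reduce the network between node 2 (A) and node 0 (B) by series/parallel combination:
  Rp1 = R1 ‖ R3 (parallel, both between nodes 0 and 1) = 1/(1/36000 + 1/3.6) = 3.6 Ω
  Rs1 = R2 + Rp1 (series, joined only at node 1) = 5.1 + 3.6 = 8.7 Ω
  Rp2 = R4 ‖ Rs1 (parallel, both between nodes 0 and 2) = 1/(1/1.6 + 1/8.7) = 1.351 Ω
R_th = 1.351 Ω

Final answer: V_th = 0.000233 V, R_th = 1.351 Ω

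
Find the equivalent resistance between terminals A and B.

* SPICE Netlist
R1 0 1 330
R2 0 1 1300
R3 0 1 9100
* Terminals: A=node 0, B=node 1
Reduce the network between node 0 (A) and node 1 (B) by series/parallel combination:
  Rp1 = R1 ‖ R2 ‖ R3 (parallel, all between nodes 0 and 1) = 1/(1/330 + 1/1300 + 1/9100) = 255.8 Ω
R_eq = 255.8 Ω

Final answer: 255.8 Ω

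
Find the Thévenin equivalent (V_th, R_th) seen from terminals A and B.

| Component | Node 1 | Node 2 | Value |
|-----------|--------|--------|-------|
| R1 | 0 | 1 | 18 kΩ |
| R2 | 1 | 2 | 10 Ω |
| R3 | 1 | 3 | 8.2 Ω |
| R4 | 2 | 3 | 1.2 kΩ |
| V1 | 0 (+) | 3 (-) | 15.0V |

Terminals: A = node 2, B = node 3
Step 1 — V_th is the open-circuit voltage V_A - V_B (nothing connected across the terminals).
Nodal analysis, taking node 3 as the 0 V reference.
Source V1 fixes V_0 = 15 V.
KCL at each unknown node (sum of currents leaving = 0; resistances in Ω):
  Node 1: (V_1 - 15)/18000 + (V_1 - V_2)/10 + (V_1 - 0)/8.2 = 0
  Node 2: (V_2 - V_1)/10 + (V_2 - 0)/1200 = 0
Collecting terms (coefficients in siemens):
  0.222·V_1 - 0.1·V_2 = 0.0008333
  0.1008·V_2 - 0.1·V_1 = 0
Determinant D = (0.222)(0.1008) - (-0.1)(-0.1) = 0.01239
V_1 = [(0.0008333)(0.1008) - (-0.1)(0)]/D = 0.006784 V
V_2 = [(0.222)(0) - (0.0008333)(-0.1)]/D = 0.006728 V
V_th = V_2 - V_3 = 0.006728 - 0 = 0.006728 V
Step 2 — R_th: zero the source — replace V1 by a short circuit (node 3 merges into node 0) — and find the resistance seen between A (node 2) and B (node 0).
Reduce the network between node 2 (A) and node 0 (B) by series/parallel combination:
  Rp1 = R1 ‖ R3 (parallel, both between nodes 0 and 1) = 1/(1/18000 + 1/8.2) = 8.196 Ω
  Rs1 = R2 + Rp1 (series, joined only at node 1) = 10 + 8.196 = 18.2 Ω
  Rp2 = R4 ‖ Rs1 (parallel, both between nodes 0 and 2) = 1/(1/1200 + 1/18.2) = 17.92 Ω
R_th = 17.92 Ω

Final answer: V_th = 0.006728 V, R_th = 17.92 Ω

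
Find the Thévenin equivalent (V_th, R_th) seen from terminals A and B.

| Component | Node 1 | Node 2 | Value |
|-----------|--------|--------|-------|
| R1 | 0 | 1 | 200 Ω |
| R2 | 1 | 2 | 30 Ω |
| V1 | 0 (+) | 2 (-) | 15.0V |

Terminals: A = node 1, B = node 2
Step 1 — V_th is the open-circuit voltage V_A - V_B (nothing connected across the terminals).
Nodal analysis, taking node 2 as the 0 V reference.
Source V1 fixes V_0 = 15 V.
KCL at each unknown node (sum of currents leaving = 0; resistances in Ω):
  Node 1: (V_1 - 15)/200 + (V_1 - 0)/30 = 0
Collecting terms: 0.03833 × V_1 = 0.075  =>  V_1 = 1.957 V
V_th = V_1 - V_2 = 1.957 - 0 = 1.957 V
Step 2 — R_th: zero the source — replace V1 by a short circuit (node 2 merges into node 0) — and find the resistance seen between A (node 1) and B (node 0).
Reduce the network between node 1 (A) and node 0 (B) by series/parallel combination:
  Rp1 = R1 ‖ R2 (parallel, both between nodes 0 and 1) = 1/(1/200 + 1/30) = 26.09 Ω
R_th = 26.09 Ω

Final answer: V_th = 1.957 V, R_th = 26.09 Ω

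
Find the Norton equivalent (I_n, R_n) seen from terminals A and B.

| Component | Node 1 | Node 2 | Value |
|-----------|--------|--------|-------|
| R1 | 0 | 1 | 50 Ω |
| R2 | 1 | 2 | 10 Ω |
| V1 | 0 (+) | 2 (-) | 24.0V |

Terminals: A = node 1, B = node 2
Find the Thévenin equivalent first; then I_n = V_th/R_th and R_n = R_th.
Step 1 — V_th is the open-circuit voltage V_A - V_B (nothing connected across the terminals).
Nodal analysis, taking node 2 as the 0 V reference.
Source V1 fixes V_0 = 24 V.
KCL at each unknown node (sum of currents leaving = 0; resistances in Ω):
  Node 1: (V_1 - 24)/50 + (V_1 - 0)/10 = 0
Collecting terms: 0.12 × V_1 = 0.48  =>  V_1 = 4 V
V_th = V_1 - V_2 = 4 - 0 = 4 V
Step 2 — R_th: zero the source — replace V1 by a short circuit (node 2 merges into node 0) — and find the resistance seen between A (node 1) and B (node 0).
Reduce the network between node 1 (A) and node 0 (B) by series/parallel combination:
  Rp1 = R1 ‖ R2 (parallel, both between nodes 0 and 1) = 1/(1/50 + 1/10) = 8.333 Ω
R_th = 8.333 Ω
I_n = V_th/R_th = 4/8.333 = 0.48 A, and R_n = R_th = 8.333 Ω

Final answer: I_n = 0.48 A, R_n = 8.333 Ω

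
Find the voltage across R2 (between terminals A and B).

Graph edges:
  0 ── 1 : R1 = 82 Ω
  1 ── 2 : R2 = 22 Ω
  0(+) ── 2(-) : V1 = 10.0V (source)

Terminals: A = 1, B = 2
R1 and R2 are in series across V1 (node 0 → node 1 → node 2), and the output A–B is taken across R2, so this is a voltage divider.
Series current: I = V1/(R1 + R2) = 10/(82 + 22) = 10/104 = 0.09615 A
V_R2 = I × R2 = V1 × R2/(R1 + R2) = 10 × 22/104 = 2.115 V

Final answer: 2.115 V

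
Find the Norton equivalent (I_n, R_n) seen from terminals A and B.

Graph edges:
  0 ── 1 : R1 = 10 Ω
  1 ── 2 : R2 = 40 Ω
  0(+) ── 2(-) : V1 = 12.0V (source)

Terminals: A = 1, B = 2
Find the Thévenin equivalent first; then I_n = V_th/R_th and R_n = R_th.
Step 1 — V_th is the open-circuit voltage V_A - V_B (nothing connected across the terminals).
Nodal analysis, taking node 2 as the 0 V reference.
Source V1 fixes V_0 = 12 V.
KCL at each unknown node (sum of currents leaving = 0; resistances in Ω):
  Node 1: (V_1 - 12)/10 + (V_1 - 0)/40 = 0
Collecting terms: 0.125 × V_1 = 1.2  =>  V_1 = 9.6 V
V_th = V_1 - V_2 = 9.6 - 0 = 9.6 V
Step 2 — R_th: zero the source — replace V1 by a short circuit (node 2 merges into node 0) — and find the resistance seen between A (node 1) and B (node 0).
Reduce the network between node 1 (A) and node 0 (B) by series/parallel combination:
  Rp1 = R1 ‖ R2 (parallel, both between nodes 0 and 1) = 1/(1/10 + 1/40) = 8 Ω
R_th = 8 Ω
I_n = V_th/R_th = 9.6/8 = 1.2 A, and R_n = R_th = 8 Ω

Final answer: I_n = 1.2 A, R_n = 8 Ω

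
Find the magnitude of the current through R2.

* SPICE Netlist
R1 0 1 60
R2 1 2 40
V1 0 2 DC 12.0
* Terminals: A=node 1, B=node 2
Nodal analysis, taking node 2 as the 0 V reference.
Source V1 fixes V_0 = 12 V.
KCL at each unknown node (sum of currents leaving = 0; resistances in Ω):
  Node 1: (V_1 - 12)/60 + (V_1 - 0)/40 = 0
Collecting terms: 0.04167 × V_1 = 0.2  =>  V_1 = 4.8 V
I_R2 = (V_1 - V_2)/R2 = (4.8 - 0)/40 = 0.12 A
|I_R2| = 0.12 A

Final answer: |I_R2| = 0.12 A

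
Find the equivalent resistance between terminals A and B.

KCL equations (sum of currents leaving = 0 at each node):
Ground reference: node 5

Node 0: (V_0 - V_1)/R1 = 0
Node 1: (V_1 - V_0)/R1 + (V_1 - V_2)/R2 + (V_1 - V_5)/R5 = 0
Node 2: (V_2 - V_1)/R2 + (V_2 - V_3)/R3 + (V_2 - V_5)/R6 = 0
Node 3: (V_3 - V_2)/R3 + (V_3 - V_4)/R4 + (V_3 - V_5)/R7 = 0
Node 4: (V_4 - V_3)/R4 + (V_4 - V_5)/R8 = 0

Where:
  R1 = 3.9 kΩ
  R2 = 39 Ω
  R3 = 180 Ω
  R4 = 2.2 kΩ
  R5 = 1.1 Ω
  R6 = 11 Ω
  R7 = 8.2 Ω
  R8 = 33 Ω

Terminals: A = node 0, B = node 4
The network is not a plain series/parallel combination. Inject a 1 A test current into terminal A (node 0) and return it from terminal B (node 4); then R_eq = V_A / (1 A).
Nodal analysis, taking node 4 as the 0 V reference.
Current source I_test pushes 1 A into node 0 and draws it out of node 4.
KCL at each unknown node (sum of currents leaving = 0; resistances in Ω):
  Node 0: (V_0 - V_1)/3900 - 1 = 0
  Node 1: (V_1 - V_0)/3900 + (V_1 - V_2)/39 + (V_1 - V_5)/1.1 = 0
  Node 2: (V_2 - V_1)/39 + (V_2 - V_3)/180 + (V_2 - V_5)/11 = 0
  Node 3: (V_3 - V_2)/180 + (V_3 - 0)/2200 + (V_3 - V_5)/8.2 = 0
  Node 5: (V_5 - V_1)/1.1 + (V_5 - V_2)/11 + (V_5 - V_3)/8.2 + (V_5 - 0)/33 = 0
Collecting terms (coefficients in siemens):
  0.0002564·V_0 - 0.0002564·V_1 = 1
  0.935·V_1 - 0.0002564·V_0 - 0.02564·V_2 - 0.9091·V_5 = 0
  0.1221·V_2 - 0.02564·V_1 - 0.005556·V_3 - 0.09091·V_5 = 0
  0.128·V_3 - 0.005556·V_2 - 0.122·V_5 = 0
  1.152·V_5 - 0.9091·V_1 - 0.09091·V_2 - 0.122·V_3 = 0
Solving these 5 simultaneous equations (Gaussian elimination) gives:
  V_0 = 3934 V, V_1 = 33.59 V, V_2 = 32.73 V, V_3 = 32.41 V
  V_5 = 32.51 V
R_eq = V_0 / 1 A = 3934 Ω = 3.934 kΩ

Final answer: 3.934 kΩ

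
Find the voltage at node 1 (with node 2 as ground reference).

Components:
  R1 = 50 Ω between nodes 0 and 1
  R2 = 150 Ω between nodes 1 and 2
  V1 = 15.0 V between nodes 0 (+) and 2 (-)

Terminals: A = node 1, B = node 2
Nodal analysis, taking node 2 as the 0 V reference.
Source V1 fixes V_0 = 15 V.
KCL at each unknown node (sum of currents leaving = 0; resistances in Ω):
  Node 1: (V_1 - 15)/50 + (V_1 - 0)/150 = 0
Collecting terms: 0.02667 × V_1 = 0.3  =>  V_1 = 11.25 V
The requested potential is V_1 = 11.25 V.

Final answer: V_1 = 11.25 V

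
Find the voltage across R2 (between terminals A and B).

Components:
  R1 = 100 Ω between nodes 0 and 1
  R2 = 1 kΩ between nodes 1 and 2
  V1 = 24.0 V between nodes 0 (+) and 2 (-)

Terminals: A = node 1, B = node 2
R1 and R2 are in series across V1 (node 0 → node 1 → node 2), and the output A–B is taken across R2, so this is a voltage divider.
Series current: I = V1/(R1 + R2) = 24/(100 + 1000) = 24/1100 = 0.02182 A
V_R2 = I × R2 = V1 × R2/(R1 + R2) = 24 × 1000/1100 = 21.82 V

Final answer: 21.82 V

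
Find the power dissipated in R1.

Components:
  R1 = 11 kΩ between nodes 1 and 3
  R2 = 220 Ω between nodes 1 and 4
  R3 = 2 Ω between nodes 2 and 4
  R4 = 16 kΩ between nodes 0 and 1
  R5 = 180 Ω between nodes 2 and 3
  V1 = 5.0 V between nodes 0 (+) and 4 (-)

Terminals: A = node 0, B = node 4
Nodal analysis, taking node 4 as the 0 V reference.
Source V1 fixes V_0 = 5 V.
KCL at each unknown node (sum of currents leaving = 0; resistances in Ω):
  Node 1: (V_1 - V_3)/11000 + (V_1 - 0)/220 + (V_1 - 5)/16000 = 0
  Node 2: (V_2 - 0)/2 + (V_2 - V_3)/180 = 0
  Node 3: (V_3 - V_1)/11000 + (V_3 - V_2)/180 = 0
Collecting terms (coefficients in siemens):
  0.004699·V_1 - 0.00009091·V_3 = 0.0003125
  0.5056·V_2 - 0.005556·V_3 = 0
  0.005646·V_3 - 0.00009091·V_1 - 0.005556·V_2 = 0
Solving these 3 simultaneous equations (Gaussian elimination) gives:
  V_1 = 0.06653 V, V_2 = 0.0000119 V, V_3 = 0.001083 V
I_R1 = (V_1 - V_3)/R1 = (0.06653 - 0.001083)/11000 = 0.000005949 A
P_R1 = I_R1² × R1 = (0.000005949)² × 11000 = 0.0000003894 W

Final answer: 3.894e-07 W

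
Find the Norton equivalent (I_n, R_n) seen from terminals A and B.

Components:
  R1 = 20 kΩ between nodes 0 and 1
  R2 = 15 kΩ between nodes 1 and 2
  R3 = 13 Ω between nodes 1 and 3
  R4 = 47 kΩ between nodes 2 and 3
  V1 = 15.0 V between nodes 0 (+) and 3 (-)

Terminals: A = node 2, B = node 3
Find the Thévenin equivalent first; then I_n = V_th/R_th and R_n = R_th.
Step 1 — V_th is the open-circuit voltage V_A - V_B (nothing connected across the terminals).
Nodal analysis, taking node 3 as the 0 V reference.
Source V1 fixes V_0 = 15 V.
KCL at each unknown node (sum of currents leaving = 0; resistances in Ω):
  Node 1: (V_1 - 15)/20000 + (V_1 - V_2)/15000 + (V_1 - 0)/13 = 0
  Node 2: (V_2 - V_1)/15000 + (V_2 - 0)/47000 = 0
Collecting terms (coefficients in siemens):
  0.07704·V_1 - 0.00006667·V_2 = 0.00075
  0.00008794·V_2 - 0.00006667·V_1 = 0
Determinant D = (0.07704)(0.00008794) - (-0.00006667)(-0.00006667) = 0.000006771
V_1 = [(0.00075)(0.00008794) - (-0.00006667)(0)]/D = 0.009742 V
V_2 = [(0.07704)(0) - (0.00075)(-0.00006667)]/D = 0.007385 V
V_th = V_2 - V_3 = 0.007385 - 0 = 0.007385 V
Step 2 — R_th: zero the source — replace V1 by a short circuit (node 3 merges into node 0) — and find the resistance seen between A (node 2) and B (node 0).
Reduce the network between node 2 (A) and node 0 (B) by series/parallel combination:
  Rp1 = R1 ‖ R3 (parallel, both between nodes 0 and 1) = 1/(1/20000 + 1/13) = 12.99 Ω
  Rs1 = R2 + Rp1 (series, joined only at node 1) = 15000 + 12.99 = 15010 Ω
  Rp2 = R4 ‖ Rs1 (parallel, both between nodes 0 and 2) = 1/(1/47000 + 1/15010) = 11380 Ω
R_th = 11.38 kΩ
I_n = V_th/R_th = 0.007385/11380 = 0.000000649 A, and R_n = R_th = 11.38 kΩ

Final answer: I_n = 6.49e-07 A, R_n = 11.38 kΩ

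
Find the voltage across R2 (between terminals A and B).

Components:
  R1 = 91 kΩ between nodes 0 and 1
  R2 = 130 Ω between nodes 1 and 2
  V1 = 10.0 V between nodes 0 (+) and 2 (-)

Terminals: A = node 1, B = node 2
R1 and R2 are in series across V1 (node 0 → node 1 → node 2), and the output A–B is taken across R2, so this is a voltage divider.
Series current: I = V1/(R1 + R2) = 10/(91000 + 130) = 10/91130 = 0.0001097 A
V_R2 = I × R2 = V1 × R2/(R1 + R2) = 10 × 130/91130 = 0.01427 V

Final answer: 0.01427 V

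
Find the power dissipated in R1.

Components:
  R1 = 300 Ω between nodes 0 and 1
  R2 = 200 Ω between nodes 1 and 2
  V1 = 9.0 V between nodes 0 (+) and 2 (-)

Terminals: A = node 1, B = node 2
Nodal analysis, taking node 2 as the 0 V reference.
Source V1 fixes V_0 = 9 V.
KCL at each unknown node (sum of currents leaving = 0; resistances in Ω):
  Node 1: (V_1 - 9)/300 + (V_1 - 0)/200 = 0
Collecting terms: 0.008333 × V_1 = 0.03  =>  V_1 = 3.6 V
I_R1 = (V_0 - V_1)/R1 = (9 - 3.6)/300 = 0.018 A
P_R1 = I_R1² × R1 = (0.018)² × 300 = 0.0972 W

Final answer: 0.0972 W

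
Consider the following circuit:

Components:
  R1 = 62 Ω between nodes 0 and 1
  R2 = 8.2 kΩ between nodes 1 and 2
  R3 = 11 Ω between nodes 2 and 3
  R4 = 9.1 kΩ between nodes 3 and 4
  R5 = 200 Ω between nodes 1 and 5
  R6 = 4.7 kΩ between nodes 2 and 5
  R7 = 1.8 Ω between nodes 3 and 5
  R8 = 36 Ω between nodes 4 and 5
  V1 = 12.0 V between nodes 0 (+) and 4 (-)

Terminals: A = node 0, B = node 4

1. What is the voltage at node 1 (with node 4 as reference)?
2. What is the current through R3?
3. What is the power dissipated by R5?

Nodal analysis, taking node 4 as the 0 V reference.
Source V1 fixes V_0 = 12 V.
KCL at each unknown node (sum of currents leaving = 0; resistances in Ω):
  Node 1: (V_1 - 12)/62 + (V_1 - V_2)/8200 + (V_1 - V_5)/200 = 0
  Node 2: (V_2 - V_1)/8200 + (V_2 - V_3)/11 + (V_2 - V_5)/4700 = 0
  Node 3: (V_3 - V_2)/11 + (V_3 - 0)/9100 + (V_3 - V_5)/1.8 = 0
  Node 5: (V_5 - V_1)/200 + (V_5 - V_2)/4700 + (V_5 - V_3)/1.8 + (V_5 - 0)/36 = 0
Collecting terms (coefficients in siemens):
  0.02125·V_1 - 0.000122·V_2 - 0.005·V_5 = 0.1935
  0.09124·V_2 - 0.000122·V_1 - 0.09091·V_3 - 0.0002128·V_5 = 0
  0.6466·V_3 - 0.09091·V_2 - 0.5556·V_5 = 0
  0.5885·V_5 - 0.005·V_1 - 0.0002128·V_2 - 0.5556·V_3 = 0
Solving these 4 simultaneous equations (Gaussian elimination) gives:
  V_1 = 9.462 V, V_2 = 1.48 V, V_3 = 1.47 V, V_5 = 1.468 V
Part 1:
  Read off the nodal solution: V_1 = 9.462 V
Part 2:
  I_R3 = (V_2 - V_3)/R3 = (1.48 - 1.47)/11 = 0.0009708 A
  Magnitude: I_R3 = 0.0009708 A
Part 3:
  I_R5 = (V_1 - V_5)/R5 = (9.462 - 1.468)/200 = 0.03997 A
  P_R5 = I_R5² × R5 = (0.03997)² × 200 = 0.3195 W

Final answers:
1. V_1 = 9.462 V
2. I_R3 = 0.0009708 A
3. P_R5 = 0.3195 W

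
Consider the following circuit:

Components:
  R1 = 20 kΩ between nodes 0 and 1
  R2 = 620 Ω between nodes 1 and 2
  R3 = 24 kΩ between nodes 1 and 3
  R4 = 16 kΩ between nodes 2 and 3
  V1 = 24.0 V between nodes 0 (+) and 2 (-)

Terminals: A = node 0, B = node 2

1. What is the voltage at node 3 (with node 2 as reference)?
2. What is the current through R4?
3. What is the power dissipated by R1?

Nodal analysis, taking node 2 as the 0 V reference.
Source V1 fixes V_0 = 24 V.
KCL at each unknown node (sum of currents leaving = 0; resistances in Ω):
  Node 1: (V_1 - 24)/20000 + (V_1 - 0)/620 + (V_1 - V_3)/24000 = 0
  Node 3: (V_3 - V_1)/24000 + (V_3 - 0)/16000 = 0
Collecting terms (coefficients in siemens):
  0.001705·V_1 - 0.00004167·V_3 = 0.0012
  0.0001042·V_3 - 0.00004167·V_1 = 0
Determinant D = (0.001705)(0.0001042) - (-0.00004167)(-0.00004167) = 0.0000001758
V_1 = [(0.0012)(0.0001042) - (-0.00004167)(0)]/D = 0.7109 V
V_3 = [(0.001705)(0) - (0.0012)(-0.00004167)]/D = 0.2844 V
Part 1:
  Read off the nodal solution: V_3 = 0.2844 V
Part 2:
  I_R4 = (V_2 - V_3)/R4 = (0 - 0.2844)/16000 = -0.00001777 A
  Magnitude: I_R4 = 0.00001777 A
Part 3:
  I_R1 = (V_0 - V_1)/R1 = (24 - 0.7109)/20000 = 0.001164 A
  P_R1 = I_R1² × R1 = (0.001164)² × 20000 = 0.02712 W

Final answers:
1. V_3 = 0.2844 V
2. I_R4 = 1.777e-05 A
3. P_R1 = 0.02712 W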